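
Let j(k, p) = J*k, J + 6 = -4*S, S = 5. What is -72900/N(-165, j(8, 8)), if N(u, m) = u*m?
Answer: -1215/572 ≈ -2.1241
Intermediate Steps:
J = -26 (J = -6 - 4*5 = -6 - 20 = -26)
j(k, p) = -26*k
N(u, m) = m*u
-72900/N(-165, j(8, 8)) = -72900/(-26*8*(-165)) = -72900/((-208*(-165))) = -72900/34320 = -72900*1/34320 = -1215/572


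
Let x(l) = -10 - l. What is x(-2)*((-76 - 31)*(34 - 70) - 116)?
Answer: -29888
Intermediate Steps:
x(-2)*((-76 - 31)*(34 - 70) - 116) = (-10 - 1*(-2))*((-76 - 31)*(34 - 70) - 116) = (-10 + 2)*(-107*(-36) - 116) = -8*(3852 - 116) = -8*3736 = -29888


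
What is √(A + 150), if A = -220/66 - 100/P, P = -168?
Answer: √259770/42 ≈ 12.135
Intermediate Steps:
A = -115/42 (A = -220/66 - 100/(-168) = -220*1/66 - 100*(-1/168) = -10/3 + 25/42 = -115/42 ≈ -2.7381)
√(A + 150) = √(-115/42 + 150) = √(6185/42) = √259770/42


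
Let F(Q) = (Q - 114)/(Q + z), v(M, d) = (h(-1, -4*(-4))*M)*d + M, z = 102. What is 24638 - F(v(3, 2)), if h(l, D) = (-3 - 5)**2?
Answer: 4015903/163 ≈ 24637.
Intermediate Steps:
h(l, D) = 64 (h(l, D) = (-8)**2 = 64)
v(M, d) = M + 64*M*d (v(M, d) = (64*M)*d + M = 64*M*d + M = M + 64*M*d)
F(Q) = (-114 + Q)/(102 + Q) (F(Q) = (Q - 114)/(Q + 102) = (-114 + Q)/(102 + Q))
24638 - F(v(3, 2)) = 24638 - (-114 + 3*(1 + 64*2))/(102 + 3*(1 + 64*2)) = 24638 - (-114 + 3*(1 + 128))/(102 + 3*(1 + 128)) = 24638 - (-114 + 3*129)/(102 + 3*129) = 24638 - (-114 + 387)/(102 + 387) = 24638 - 273/489 = 24638 - 1*91/163 = 24638 - 91/163 = 4015903/163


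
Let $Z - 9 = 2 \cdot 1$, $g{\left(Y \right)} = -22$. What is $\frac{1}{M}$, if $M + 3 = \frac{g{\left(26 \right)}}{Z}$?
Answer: $- \frac{1}{5} \approx -0.2$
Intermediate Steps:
$Z = 11$ ($Z = 9 + 2 \cdot 1 = 9 + 2 = 11$)
$M = -5$ ($M = -3 - \frac{22}{11} = -3 - 2 = -5$)
$\frac{1}{M} = \frac{1}{-5} = - \frac{1}{5}$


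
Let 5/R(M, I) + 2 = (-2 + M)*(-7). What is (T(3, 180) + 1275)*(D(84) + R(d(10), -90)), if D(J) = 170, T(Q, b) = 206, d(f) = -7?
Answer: 15365375/61 ≈ 2.5189e+5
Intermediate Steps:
R(M, I) = 5/(12 - 7*M) (R(M, I) = 5/(-2 + (-2 + M)*(-7)) = 5/(-2 + (14 - 7*M)) = 5/(12 - 7*M))
(T(3, 180) + 1275)*(D(84) + R(d(10), -90)) = (206 + 1275)*(170 - 5/(-12 + 7*(-7))) = 1481*(170 - 5/(-12 - 49)) = 1481*(170 - 5/(-61)) = 1481*(170 - 5*(-1/61)) = 1481*(170 + 5/61) = 1481*(10375/61) = 15365375/61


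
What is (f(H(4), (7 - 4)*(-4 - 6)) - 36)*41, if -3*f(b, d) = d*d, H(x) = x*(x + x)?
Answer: -13776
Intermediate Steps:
H(x) = 2*x² (H(x) = x*(2*x) = 2*x²)
f(b, d) = -d²/3 (f(b, d) = -d*d/3 = -d²/3)
(f(H(4), (7 - 4)*(-4 - 6)) - 36)*41 = (-(-4 - 6)²*(7 - 4)²/3 - 36)*41 = (-(3*(-10))²/3 - 36)*41 = (-⅓*(-30)² - 36)*41 = (-⅓*900 - 36)*41 = (-300 - 36)*41 = -336*41 = -13776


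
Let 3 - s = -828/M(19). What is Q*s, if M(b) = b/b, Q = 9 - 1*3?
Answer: 4986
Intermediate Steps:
Q = 6 (Q = 9 - 3 = 6)
M(b) = 1
s = 831 (s = 3 - (-828)/1 = 3 - (-828) = 3 - 1*(-828) = 3 + 828 = 831)
Q*s = 6*831 = 4986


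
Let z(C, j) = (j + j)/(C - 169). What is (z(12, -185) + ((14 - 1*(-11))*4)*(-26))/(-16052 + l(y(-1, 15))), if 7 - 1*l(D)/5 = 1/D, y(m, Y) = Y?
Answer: 611745/3772082 ≈ 0.16218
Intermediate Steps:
z(C, j) = 2*j/(-169 + C) (z(C, j) = (2*j)/(-169 + C) = 2*j/(-169 + C))
l(D) = 35 - 5/D
(z(12, -185) + ((14 - 1*(-11))*4)*(-26))/(-16052 + l(y(-1, 15))) = (2*(-185)/(-169 + 12) + ((14 - 1*(-11))*4)*(-26))/(-16052 + (35 - 5/15)) = (2*(-185)/(-157) + ((14 + 11)*4)*(-26))/(-16052 + (35 - 5*1/15)) = (2*(-185)*(-1/157) + (25*4)*(-26))/(-16052 + (35 - 1/3)) = (370/157 + 100*(-26))/(-16052 + 104/3) = (370/157 - 2600)/(-48052/3) = -407830/157*(-3/48052) = 611745/3772082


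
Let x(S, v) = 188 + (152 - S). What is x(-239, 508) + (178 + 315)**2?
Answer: 243628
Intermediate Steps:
x(S, v) = 340 - S
x(-239, 508) + (178 + 315)**2 = (340 - 1*(-239)) + (178 + 315)**2 = (340 + 239) + 493**2 = 579 + 243049 = 243628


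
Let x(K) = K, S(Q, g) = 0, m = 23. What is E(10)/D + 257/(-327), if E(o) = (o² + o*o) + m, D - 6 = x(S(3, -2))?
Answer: 7931/218 ≈ 36.381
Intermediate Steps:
D = 6 (D = 6 + 0 = 6)
E(o) = 23 + 2*o² (E(o) = (o² + o*o) + 23 = (o² + o²) + 23 = 2*o² + 23 = 23 + 2*o²)
E(10)/D + 257/(-327) = (23 + 2*10²)/6 + 257/(-327) = (23 + 2*100)*(⅙) + 257*(-1/327) = (23 + 200)*(⅙) - 257/327 = 223*(⅙) - 257/327 = 223/6 - 257/327 = 7931/218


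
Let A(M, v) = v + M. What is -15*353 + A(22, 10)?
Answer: -5263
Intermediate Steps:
A(M, v) = M + v
-15*353 + A(22, 10) = -15*353 + (22 + 10) = -5295 + 32 = -5263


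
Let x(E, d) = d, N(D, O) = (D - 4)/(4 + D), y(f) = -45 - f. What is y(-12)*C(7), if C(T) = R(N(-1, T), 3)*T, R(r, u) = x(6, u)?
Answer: -693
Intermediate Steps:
N(D, O) = (-4 + D)/(4 + D)
R(r, u) = u
C(T) = 3*T
y(-12)*C(7) = (-45 - 1*(-12))*(3*7) = (-45 + 12)*21 = -33*21 = -693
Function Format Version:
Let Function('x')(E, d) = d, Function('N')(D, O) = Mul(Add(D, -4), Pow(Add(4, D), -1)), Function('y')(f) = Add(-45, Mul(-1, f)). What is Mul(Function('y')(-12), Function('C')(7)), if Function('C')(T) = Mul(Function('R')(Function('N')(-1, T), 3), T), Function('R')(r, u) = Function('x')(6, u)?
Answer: -693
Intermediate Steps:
Function('N')(D, O) = Mul(Pow(Add(4, D), -1), Add(-4, D)) (Function('N')(D, O) = Mul(Add(-4, D), Pow(Add(4, D), -1)) = Mul(Pow(Add(4, D), -1), Add(-4, D)))
Function('R')(r, u) = u
Function('C')(T) = Mul(3, T)
Mul(Function('y')(-12), Function('C')(7)) = Mul(Add(-45, Mul(-1, -12)), Mul(3, 7)) = Mul(Add(-45, 12), 21) = Mul(-33, 21) = -693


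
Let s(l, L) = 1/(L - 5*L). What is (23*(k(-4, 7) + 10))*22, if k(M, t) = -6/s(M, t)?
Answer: 90068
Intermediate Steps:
s(l, L) = -1/(4*L) (s(l, L) = 1/(-4*L) = -1/(4*L))
k(M, t) = 24*t (k(M, t) = -6*(-4*t) = -(-24)*t = 24*t)
(23*(k(-4, 7) + 10))*22 = (23*(24*7 + 10))*22 = (23*(168 + 10))*22 = (23*178)*22 = 4094*22 = 90068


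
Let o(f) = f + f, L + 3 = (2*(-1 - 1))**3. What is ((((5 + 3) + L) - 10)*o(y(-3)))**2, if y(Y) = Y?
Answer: 171396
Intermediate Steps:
L = -67 (L = -3 + (2*(-1 - 1))**3 = -3 + (2*(-2))**3 = -3 + (-4)**3 = -3 - 64 = -67)
o(f) = 2*f
((((5 + 3) + L) - 10)*o(y(-3)))**2 = ((((5 + 3) - 67) - 10)*(2*(-3)))**2 = (((8 - 67) - 10)*(-6))**2 = ((-59 - 10)*(-6))**2 = (-69*(-6))**2 = 414**2 = 171396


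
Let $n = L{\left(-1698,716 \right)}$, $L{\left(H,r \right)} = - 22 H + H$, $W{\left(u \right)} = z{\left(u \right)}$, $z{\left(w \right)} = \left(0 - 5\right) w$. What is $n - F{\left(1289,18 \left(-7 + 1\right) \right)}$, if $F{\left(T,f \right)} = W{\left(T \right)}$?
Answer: $42103$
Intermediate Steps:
$z{\left(w \right)} = - 5 w$
$W{\left(u \right)} = - 5 u$
$F{\left(T,f \right)} = - 5 T$
$L{\left(H,r \right)} = - 21 H$
$n = 35658$ ($n = \left(-21\right) \left(-1698\right) = 35658$)
$n - F{\left(1289,18 \left(-7 + 1\right) \right)} = 35658 - \left(-5\right) 1289 = 35658 - -6445 = 35658 + 6445 = 42103$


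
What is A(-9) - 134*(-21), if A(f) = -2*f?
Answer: 2832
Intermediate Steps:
A(-9) - 134*(-21) = -2*(-9) - 134*(-21) = 18 + 2814 = 2832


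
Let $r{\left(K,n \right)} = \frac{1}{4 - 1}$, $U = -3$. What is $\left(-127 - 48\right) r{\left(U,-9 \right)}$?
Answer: $- \frac{175}{3} \approx -58.333$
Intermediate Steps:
$r{\left(K,n \right)} = \frac{1}{3}$
$\left(-127 - 48\right) r{\left(U,-9 \right)} = \left(-127 - 48\right) \frac{1}{3} = \left(-175\right) \frac{1}{3} = - \frac{175}{3}$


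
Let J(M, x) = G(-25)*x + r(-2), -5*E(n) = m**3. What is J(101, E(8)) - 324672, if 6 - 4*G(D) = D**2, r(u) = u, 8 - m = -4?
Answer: -1355962/5 ≈ -2.7119e+5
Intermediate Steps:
m = 12 (m = 8 - 1*(-4) = 8 + 4 = 12)
G(D) = 3/2 - D**2/4
E(n) = -1728/5 (E(n) = -1/5*12**3 = -1/5*1728 = -1728/5)
J(M, x) = -2 - 619*x/4 (J(M, x) = (3/2 - 1/4*(-25)**2)*x - 2 = (3/2 - 1/4*625)*x - 2 = (3/2 - 625/4)*x - 2 = -619*x/4 - 2 = -2 - 619*x/4)
J(101, E(8)) - 324672 = (-2 - 619/4*(-1728/5)) - 324672 = (-2 + 267408/5) - 324672 = 267398/5 - 324672 = -1355962/5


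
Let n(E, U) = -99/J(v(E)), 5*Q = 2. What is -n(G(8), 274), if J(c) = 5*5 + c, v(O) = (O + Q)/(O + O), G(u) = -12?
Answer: 540/139 ≈ 3.8849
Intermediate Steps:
Q = ⅖ (Q = (⅕)*2 = ⅖ ≈ 0.40000)
v(O) = (⅖ + O)/(2*O) (v(O) = (O + ⅖)/(O + O) = (⅖ + O)/((2*O)) = (⅖ + O)*(1/(2*O)) = (⅖ + O)/(2*O))
J(c) = 25 + c
n(E, U) = -99/(25 + (2 + 5*E)/(10*E))
-n(G(8), 274) = -(-990)*(-12)/(2 + 255*(-12)) = -(-990)*(-12)/(2 - 3060) = -(-990)*(-12)/(-3058) = -(-990)*(-12)*(-1)/3058 = -1*(-540/139) = 540/139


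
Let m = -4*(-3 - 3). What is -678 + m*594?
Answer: 13578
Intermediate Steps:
m = 24 (m = -4*(-6) = 24)
-678 + m*594 = -678 + 24*594 = -678 + 14256 = 13578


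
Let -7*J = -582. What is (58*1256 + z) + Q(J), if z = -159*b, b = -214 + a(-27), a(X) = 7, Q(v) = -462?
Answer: 105299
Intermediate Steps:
J = 582/7 (J = -⅐*(-582) = 582/7 ≈ 83.143)
b = -207 (b = -214 + 7 = -207)
z = 32913 (z = -159*(-207) = 32913)
(58*1256 + z) + Q(J) = (58*1256 + 32913) - 462 = (72848 + 32913) - 462 = 105761 - 462 = 105299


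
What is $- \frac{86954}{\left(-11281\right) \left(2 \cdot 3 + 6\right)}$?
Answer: $\frac{43477}{67686} \approx 0.64233$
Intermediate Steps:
$- \frac{86954}{\left(-11281\right) \left(2 \cdot 3 + 6\right)} = - \frac{86954}{\left(-11281\right) \left(6 + 6\right)} = - \frac{86954}{\left(-11281\right) 12} = - \frac{86954}{-135372} = \left(-86954\right) \left(- \frac{1}{135372}\right) = \frac{43477}{67686}$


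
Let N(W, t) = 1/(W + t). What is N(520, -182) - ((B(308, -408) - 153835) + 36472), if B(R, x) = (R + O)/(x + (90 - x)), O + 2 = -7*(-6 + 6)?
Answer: 198337729/1690 ≈ 1.1736e+5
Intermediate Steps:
O = -2 (O = -2 - 7*(-6 + 6) = -2 - 7*0 = -2 + 0 = -2)
B(R, x) = -1/45 + R/90 (B(R, x) = (R - 2)/(x + (90 - x)) = (-2 + R)/90 = (-2 + R)*(1/90) = -1/45 + R/90)
N(520, -182) - ((B(308, -408) - 153835) + 36472) = 1/(520 - 182) - (((-1/45 + (1/90)*308) - 153835) + 36472) = 1/338 - (((-1/45 + 154/45) - 153835) + 36472) = 1/338 - ((17/5 - 153835) + 36472) = 1/338 - (-769158/5 + 36472) = 1/338 - 1*(-586798/5) = 1/338 + 586798/5 = 198337729/1690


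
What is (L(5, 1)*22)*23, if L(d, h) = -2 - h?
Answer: -1518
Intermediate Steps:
(L(5, 1)*22)*23 = ((-2 - 1*1)*22)*23 = ((-2 - 1)*22)*23 = -3*22*23 = -66*23 = -1518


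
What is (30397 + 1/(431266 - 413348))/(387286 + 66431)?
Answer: 181551149/2709900402 ≈ 0.066996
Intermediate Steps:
(30397 + 1/(431266 - 413348))/(387286 + 66431) = (30397 + 1/17918)/453717 = (30397 + 1/17918)*(1/453717) = (544653447/17918)*(1/453717) = 181551149/2709900402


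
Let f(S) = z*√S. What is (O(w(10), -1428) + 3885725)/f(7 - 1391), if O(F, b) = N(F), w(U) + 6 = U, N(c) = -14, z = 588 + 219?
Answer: -1295237*I*√346/186148 ≈ -129.43*I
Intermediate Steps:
z = 807
w(U) = -6 + U
f(S) = 807*√S
O(F, b) = -14
(O(w(10), -1428) + 3885725)/f(7 - 1391) = (-14 + 3885725)/((807*√(7 - 1391))) = 3885711/((807*√(-1384))) = 3885711/((807*(2*I*√346))) = 3885711/((1614*I*√346)) = 3885711*(-I*√346/558444) = -1295237*I*√346/186148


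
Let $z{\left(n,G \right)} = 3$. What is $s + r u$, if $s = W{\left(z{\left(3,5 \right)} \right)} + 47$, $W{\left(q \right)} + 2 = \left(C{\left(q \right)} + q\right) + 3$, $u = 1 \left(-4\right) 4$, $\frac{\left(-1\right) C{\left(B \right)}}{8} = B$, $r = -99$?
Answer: $1611$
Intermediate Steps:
$C{\left(B \right)} = - 8 B$
$u = -16$ ($u = \left(-4\right) 4 = -16$)
$W{\left(q \right)} = 1 - 7 q$ ($W{\left(q \right)} = -2 + \left(\left(- 8 q + q\right) + 3\right) = -2 - \left(-3 + 7 q\right) = 1 - 7 q$)
$s = 27$ ($s = \left(1 - 21\right) + 47 = -20 + 47 = 27$)
$s + r u = 27 - -1584 = 27 + 1584 = 1611$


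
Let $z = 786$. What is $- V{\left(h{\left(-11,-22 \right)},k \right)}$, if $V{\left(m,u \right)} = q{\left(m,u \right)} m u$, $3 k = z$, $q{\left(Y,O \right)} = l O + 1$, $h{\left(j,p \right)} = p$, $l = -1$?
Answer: $-1504404$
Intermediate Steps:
$q{\left(Y,O \right)} = 1 - O$ ($q{\left(Y,O \right)} = - O + 1 = 1 - O$)
$k = 262$ ($k = \frac{1}{3} \cdot 786 = 262$)
$V{\left(m,u \right)} = m u \left(1 - u\right)$ ($V{\left(m,u \right)} = \left(1 - u\right) m u = m \left(1 - u\right) u = m u \left(1 - u\right)$)
$- V{\left(h{\left(-11,-22 \right)},k \right)} = - \left(-22\right) 262 \left(1 - 262\right) = - \left(-22\right) 262 \left(-261\right) = \left(-1\right) 1504404 = -1504404$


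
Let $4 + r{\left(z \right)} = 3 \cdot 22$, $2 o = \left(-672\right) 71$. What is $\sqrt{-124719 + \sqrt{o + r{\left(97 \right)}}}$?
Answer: $\sqrt{-124719 + i \sqrt{23794}} \approx 0.218 + 353.16 i$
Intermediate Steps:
$o = -23856$ ($o = \frac{\left(-672\right) 71}{2} = \frac{1}{2} \left(-47712\right) = -23856$)
$r{\left(z \right)} = 62$ ($r{\left(z \right)} = -4 + 3 \cdot 22 = -4 + 66 = 62$)
$\sqrt{-124719 + \sqrt{o + r{\left(97 \right)}}} = \sqrt{-124719 + \sqrt{-23856 + 62}} = \sqrt{-124719 + \sqrt{-23794}} = \sqrt{-124719 + i \sqrt{23794}}$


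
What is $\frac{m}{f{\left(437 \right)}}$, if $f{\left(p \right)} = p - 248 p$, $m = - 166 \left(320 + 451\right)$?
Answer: $\frac{127986}{107939} \approx 1.1857$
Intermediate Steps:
$m = -127986$ ($m = \left(-166\right) 771 = -127986$)
$f{\left(p \right)} = - 247 p$
$\frac{m}{f{\left(437 \right)}} = - \frac{127986}{\left(-247\right) 437} = - \frac{127986}{-107939} = \left(-127986\right) \left(- \frac{1}{107939}\right) = \frac{127986}{107939}$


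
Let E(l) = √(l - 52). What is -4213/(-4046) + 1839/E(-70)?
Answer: 4213/4046 - 1839*I*√122/122 ≈ 1.0413 - 166.5*I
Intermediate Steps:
E(l) = √(-52 + l)
-4213/(-4046) + 1839/E(-70) = -4213/(-4046) + 1839/(√(-52 - 70)) = -4213*(-1/4046) + 1839/(√(-122)) = 4213/4046 + 1839/((I*√122)) = 4213/4046 + 1839*(-I*√122/122) = 4213/4046 - 1839*I*√122/122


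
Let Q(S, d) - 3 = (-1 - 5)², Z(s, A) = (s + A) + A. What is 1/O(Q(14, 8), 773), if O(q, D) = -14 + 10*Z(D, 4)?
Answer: 1/7796 ≈ 0.00012827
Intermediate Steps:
Z(s, A) = s + 2*A (Z(s, A) = (A + s) + A = s + 2*A)
Q(S, d) = 39 (Q(S, d) = 3 + (-1 - 5)² = 3 + (-6)² = 3 + 36 = 39)
O(q, D) = 66 + 10*D (O(q, D) = -14 + 10*(D + 2*4) = -14 + 10*(D + 8) = -14 + 10*(8 + D) = -14 + (80 + 10*D) = 66 + 10*D)
1/O(Q(14, 8), 773) = 1/(66 + 10*773) = 1/(66 + 7730) = 1/7796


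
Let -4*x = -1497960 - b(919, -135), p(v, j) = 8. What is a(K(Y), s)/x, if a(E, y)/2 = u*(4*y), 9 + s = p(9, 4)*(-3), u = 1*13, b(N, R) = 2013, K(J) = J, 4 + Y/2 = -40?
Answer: -4576/499991 ≈ -0.0091522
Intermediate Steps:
Y = -88 (Y = -8 + 2*(-40) = -8 - 80 = -88)
u = 13
x = 1499973/4 (x = -(-1497960 - 1*2013)/4 = -(-1497960 - 2013)/4 = -¼*(-1499973) = 1499973/4 ≈ 3.7499e+5)
s = -33 (s = -9 + 8*(-3) = -9 - 24 = -33)
a(E, y) = 104*y (a(E, y) = 2*(13*(4*y)) = 2*(52*y) = 104*y)
a(K(Y), s)/x = (104*(-33))/(1499973/4) = -3432*4/1499973 = -4576/499991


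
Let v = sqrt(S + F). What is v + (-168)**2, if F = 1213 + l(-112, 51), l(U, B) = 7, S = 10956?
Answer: 28224 + 4*sqrt(761) ≈ 28334.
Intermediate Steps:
F = 1220 (F = 1213 + 7 = 1220)
v = 4*sqrt(761) (v = sqrt(10956 + 1220) = sqrt(12176) = 4*sqrt(761) ≈ 110.34)
v + (-168)**2 = 4*sqrt(761) + (-168)**2 = 4*sqrt(761) + 28224 = 28224 + 4*sqrt(761)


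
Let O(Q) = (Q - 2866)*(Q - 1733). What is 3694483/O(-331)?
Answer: 3694483/6598608 ≈ 0.55989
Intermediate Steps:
O(Q) = (-2866 + Q)*(-1733 + Q)
3694483/O(-331) = 3694483/(4966778 + (-331)**2 - 4599*(-331)) = 3694483/(4966778 + 109561 + 1522269) = 3694483/6598608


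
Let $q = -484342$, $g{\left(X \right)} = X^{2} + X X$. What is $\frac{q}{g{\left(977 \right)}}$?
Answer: $- \frac{242171}{954529} \approx -0.25371$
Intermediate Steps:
$g{\left(X \right)} = 2 X^{2}$ ($g{\left(X \right)} = X^{2} + X^{2} = 2 X^{2}$)
$\frac{q}{g{\left(977 \right)}} = - \frac{484342}{2 \cdot 977^{2}} = - \frac{484342}{2 \cdot 954529} = - \frac{484342}{1909058} = \left(-484342\right) \frac{1}{1909058} = - \frac{242171}{954529}$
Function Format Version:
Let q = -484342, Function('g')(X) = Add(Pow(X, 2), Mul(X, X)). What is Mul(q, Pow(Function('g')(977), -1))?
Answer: Rational(-242171, 954529) ≈ -0.25371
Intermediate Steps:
Function('g')(X) = Mul(2, Pow(X, 2)) (Function('g')(X) = Add(Pow(X, 2), Pow(X, 2)) = Mul(2, Pow(X, 2)))
Mul(q, Pow(Function('g')(977), -1)) = Mul(-484342, Pow(Mul(2, Pow(977, 2)), -1)) = Mul(-484342, Pow(Mul(2, 954529), -1)) = Mul(-484342, Pow(1909058, -1)) = Mul(-484342, Rational(1, 1909058)) = Rational(-242171, 954529)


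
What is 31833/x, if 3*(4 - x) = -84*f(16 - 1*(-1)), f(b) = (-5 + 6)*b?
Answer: 10611/160 ≈ 66.319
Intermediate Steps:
f(b) = b (f(b) = 1*b = b)
x = 480 (x = 4 - (-28)*(16 - 1*(-1)) = 4 - (-28)*(16 + 1) = 4 - (-28)*17 = 4 - ⅓*(-1428) = 4 + 476 = 480)
31833/x = 31833/480 = 31833*(1/480) = 10611/160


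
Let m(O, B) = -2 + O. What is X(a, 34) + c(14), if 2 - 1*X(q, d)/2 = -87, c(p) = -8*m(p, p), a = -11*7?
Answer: 82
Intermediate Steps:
a = -77
c(p) = 16 - 8*p (c(p) = -8*(-2 + p) = 16 - 8*p)
X(q, d) = 178 (X(q, d) = 4 - 2*(-87) = 4 + 174 = 178)
X(a, 34) + c(14) = 178 + (16 - 8*14) = 178 + (16 - 112) = 178 - 96 = 82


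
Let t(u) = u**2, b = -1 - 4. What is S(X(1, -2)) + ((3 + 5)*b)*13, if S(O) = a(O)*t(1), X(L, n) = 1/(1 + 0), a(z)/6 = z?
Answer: -514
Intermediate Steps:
a(z) = 6*z
b = -5
X(L, n) = 1 (X(L, n) = 1/1 = 1)
S(O) = 6*O (S(O) = (6*O)*1**2 = (6*O)*1 = 6*O)
S(X(1, -2)) + ((3 + 5)*b)*13 = 6*1 + ((3 + 5)*(-5))*13 = 6 + (8*(-5))*13 = 6 - 40*13 = 6 - 520 = -514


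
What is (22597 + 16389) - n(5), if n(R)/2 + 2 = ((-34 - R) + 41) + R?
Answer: 38976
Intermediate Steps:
n(R) = 10 (n(R) = -4 + 2*(((-34 - R) + 41) + R) = -4 + 2*((7 - R) + R) = -4 + 2*7 = -4 + 14 = 10)
(22597 + 16389) - n(5) = (22597 + 16389) - 1*10 = 38986 - 10 = 38976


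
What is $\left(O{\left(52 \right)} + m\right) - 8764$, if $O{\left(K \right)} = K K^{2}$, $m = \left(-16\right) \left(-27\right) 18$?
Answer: $139620$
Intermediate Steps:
$m = 7776$ ($m = 432 \cdot 18 = 7776$)
$O{\left(K \right)} = K^{3}$
$\left(O{\left(52 \right)} + m\right) - 8764 = \left(52^{3} + 7776\right) - 8764 = \left(140608 + 7776\right) - 8764 = 148384 - 8764 = 139620$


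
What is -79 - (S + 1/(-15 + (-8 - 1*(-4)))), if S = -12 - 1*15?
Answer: -987/19 ≈ -51.947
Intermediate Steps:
S = -27 (S = -12 - 15 = -27)
-79 - (S + 1/(-15 + (-8 - 1*(-4)))) = -79 - (-27 + 1/(-15 + (-8 - 1*(-4)))) = -79 - (-27 + 1/(-15 + (-8 + 4))) = -79 - (-27 + 1/(-15 - 4)) = -79 - (-27 + 1/(-19)) = -79 - (-27 - 1/19) = -79 - (-514)/19 = -79 - 1*(-514/19) = -79 + 514/19 = -987/19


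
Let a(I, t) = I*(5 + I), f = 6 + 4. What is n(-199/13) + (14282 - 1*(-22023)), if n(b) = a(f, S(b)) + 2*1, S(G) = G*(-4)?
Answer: 36457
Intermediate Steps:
S(G) = -4*G
f = 10
n(b) = 152 (n(b) = 10*(5 + 10) + 2*1 = 10*15 + 2 = 150 + 2 = 152)
n(-199/13) + (14282 - 1*(-22023)) = 152 + (14282 - 1*(-22023)) = 152 + (14282 + 22023) = 152 + 36305 = 36457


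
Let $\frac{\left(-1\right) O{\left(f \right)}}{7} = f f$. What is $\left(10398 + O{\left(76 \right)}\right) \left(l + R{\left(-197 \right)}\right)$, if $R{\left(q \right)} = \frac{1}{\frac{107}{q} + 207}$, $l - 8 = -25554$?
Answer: $\frac{15602763839155}{20336} \approx 7.6725 \cdot 10^{8}$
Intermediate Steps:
$l = -25546$ ($l = 8 - 25554 = -25546$)
$O{\left(f \right)} = - 7 f^{2}$ ($O{\left(f \right)} = - 7 f f = - 7 f^{2}$)
$R{\left(q \right)} = \frac{1}{207 + \frac{107}{q}}$
$\left(10398 + O{\left(76 \right)}\right) \left(l + R{\left(-197 \right)}\right) = \left(10398 - 7 \cdot 76^{2}\right) \left(-25546 - \frac{197}{107 + 207 \left(-197\right)}\right) = \left(10398 - 40432\right) \left(-25546 - \frac{197}{107 - 40779}\right) = \left(10398 - 40432\right) \left(-25546 - \frac{197}{-40672}\right) = - 30034 \left(-25546 - - \frac{197}{40672}\right) = - 30034 \left(-25546 + \frac{197}{40672}\right) = \left(-30034\right) \left(- \frac{1039006715}{40672}\right) = \frac{15602763839155}{20336}$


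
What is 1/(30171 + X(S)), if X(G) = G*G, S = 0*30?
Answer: 1/30171 ≈ 3.3144e-5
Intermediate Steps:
S = 0
X(G) = G**2
1/(30171 + X(S)) = 1/(30171 + 0**2) = 1/(30171 + 0) = 1/30171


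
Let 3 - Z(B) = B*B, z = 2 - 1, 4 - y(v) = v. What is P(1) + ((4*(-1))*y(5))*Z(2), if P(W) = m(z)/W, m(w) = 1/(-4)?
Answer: -17/4 ≈ -4.2500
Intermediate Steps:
y(v) = 4 - v
z = 1
Z(B) = 3 - B² (Z(B) = 3 - B*B = 3 - B²)
m(w) = -¼
P(W) = -1/(4*W)
P(1) + ((4*(-1))*y(5))*Z(2) = -¼/1 + ((4*(-1))*(4 - 1*5))*(3 - 1*2²) = -¼*1 + (-4*(4 - 5))*(3 - 1*4) = -¼ + (-4*(-1))*(3 - 4) = -¼ + 4*(-1) = -¼ - 4 = -17/4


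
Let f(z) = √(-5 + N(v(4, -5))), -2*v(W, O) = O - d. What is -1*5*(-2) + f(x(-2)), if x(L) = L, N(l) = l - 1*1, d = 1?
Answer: 10 + I*√3 ≈ 10.0 + 1.732*I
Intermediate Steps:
v(W, O) = ½ - O/2 (v(W, O) = -(O - 1*1)/2 = -(O - 1)/2 = -(-1 + O)/2 = ½ - O/2)
N(l) = -1 + l (N(l) = l - 1 = -1 + l)
f(z) = I*√3 (f(z) = √(-5 + (-1 + (½ - ½*(-5)))) = √(-5 + (-1 + (½ + 5/2))) = √(-5 + (-1 + 3)) = √(-5 + 2) = √(-3) = I*√3)
-1*5*(-2) + f(x(-2)) = -1*5*(-2) + I*√3 = -5*(-2) + I*√3 = 10 + I*√3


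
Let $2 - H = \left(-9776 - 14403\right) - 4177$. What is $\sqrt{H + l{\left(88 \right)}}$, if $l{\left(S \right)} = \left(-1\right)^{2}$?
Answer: $3 \sqrt{3151} \approx 168.4$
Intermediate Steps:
$l{\left(S \right)} = 1$
$H = 28358$ ($H = 2 - \left(\left(-9776 - 14403\right) - 4177\right) = 2 - \left(-24179 - 4177\right) = 2 - -28356 = 2 + 28356 = 28358$)
$\sqrt{H + l{\left(88 \right)}} = \sqrt{28358 + 1} = \sqrt{28359} = 3 \sqrt{3151}$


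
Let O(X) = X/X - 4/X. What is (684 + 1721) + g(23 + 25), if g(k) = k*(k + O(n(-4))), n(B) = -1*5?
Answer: 23977/5 ≈ 4795.4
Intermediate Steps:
n(B) = -5
O(X) = 1 - 4/X
g(k) = k*(9/5 + k) (g(k) = k*(k + (-4 - 5)/(-5)) = k*(k - ⅕*(-9)) = k*(k + 9/5) = k*(9/5 + k))
(684 + 1721) + g(23 + 25) = (684 + 1721) + (23 + 25)*(9 + 5*(23 + 25))/5 = 2405 + (⅕)*48*(9 + 5*48) = 2405 + (⅕)*48*(9 + 240) = 2405 + (⅕)*48*249 = 2405 + 11952/5 = 23977/5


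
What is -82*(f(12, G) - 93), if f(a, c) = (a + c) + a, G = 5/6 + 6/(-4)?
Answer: 17138/3 ≈ 5712.7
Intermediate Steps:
G = -2/3 (G = 5*(1/6) + 6*(-1/4) = 5/6 - 3/2 = -2/3 ≈ -0.66667)
f(a, c) = c + 2*a
-82*(f(12, G) - 93) = -82*((-2/3 + 2*12) - 93) = -82*((-2/3 + 24) - 93) = -82*(70/3 - 93) = -82*(-209/3) = 17138/3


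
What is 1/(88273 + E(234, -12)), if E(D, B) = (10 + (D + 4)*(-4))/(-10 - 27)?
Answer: 37/3267043 ≈ 1.1325e-5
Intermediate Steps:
E(D, B) = 6/37 + 4*D/37 (E(D, B) = (10 + (4 + D)*(-4))/(-37) = (10 + (-16 - 4*D))*(-1/37) = (-6 - 4*D)*(-1/37) = 6/37 + 4*D/37)
1/(88273 + E(234, -12)) = 1/(88273 + (6/37 + (4/37)*234)) = 1/(88273 + (6/37 + 936/37)) = 1/(88273 + 942/37) = 1/(3267043/37) = 37/3267043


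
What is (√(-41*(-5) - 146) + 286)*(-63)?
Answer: -18018 - 63*√59 ≈ -18502.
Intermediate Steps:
(√(-41*(-5) - 146) + 286)*(-63) = (√(205 - 146) + 286)*(-63) = (√59 + 286)*(-63) = (286 + √59)*(-63) = -18018 - 63*√59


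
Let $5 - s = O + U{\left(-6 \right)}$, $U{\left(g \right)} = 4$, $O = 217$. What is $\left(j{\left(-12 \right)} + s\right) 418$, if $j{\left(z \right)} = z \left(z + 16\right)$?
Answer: $-110352$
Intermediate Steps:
$j{\left(z \right)} = z \left(16 + z\right)$
$s = -216$ ($s = 5 - \left(217 + 4\right) = 5 - 221 = -216$)
$\left(j{\left(-12 \right)} + s\right) 418 = \left(- 12 \left(16 - 12\right) - 216\right) 418 = \left(\left(-12\right) 4 - 216\right) 418 = \left(-48 - 216\right) 418 = \left(-264\right) 418 = -110352$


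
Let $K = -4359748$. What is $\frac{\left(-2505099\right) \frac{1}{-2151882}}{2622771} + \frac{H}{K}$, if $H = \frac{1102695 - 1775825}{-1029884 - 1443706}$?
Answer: $\frac{128980484736620099}{338139124882421654443428} \approx 3.8144 \cdot 10^{-7}$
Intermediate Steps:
$H = \frac{67313}{247359}$ ($H = - \frac{673130}{-2473590} = \left(-673130\right) \left(- \frac{1}{2473590}\right) = \frac{67313}{247359} \approx 0.27213$)
$\frac{\left(-2505099\right) \frac{1}{-2151882}}{2622771} + \frac{H}{K} = \frac{\left(-2505099\right) \frac{1}{-2151882}}{2622771} + \frac{67313}{247359 \left(-4359748\right)} = \left(-2505099\right) \left(- \frac{1}{2151882}\right) \frac{1}{2622771} + \frac{67313}{247359} \left(- \frac{1}{4359748}\right) = \frac{835033}{717294} \cdot \frac{1}{2622771} - \frac{67313}{1078422905532} = \frac{835033}{1881297901674} - \frac{67313}{1078422905532} = \frac{128980484736620099}{338139124882421654443428}$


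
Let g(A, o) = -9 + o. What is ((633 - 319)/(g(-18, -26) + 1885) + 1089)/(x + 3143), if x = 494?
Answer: 1007482/3364225 ≈ 0.29947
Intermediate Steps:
((633 - 319)/(g(-18, -26) + 1885) + 1089)/(x + 3143) = ((633 - 319)/((-9 - 26) + 1885) + 1089)/(494 + 3143) = (314/(-35 + 1885) + 1089)/3637 = (314/1850 + 1089)*(1/3637) = (314*(1/1850) + 1089)*(1/3637) = (157/925 + 1089)*(1/3637) = (1007482/925)*(1/3637) = 1007482/3364225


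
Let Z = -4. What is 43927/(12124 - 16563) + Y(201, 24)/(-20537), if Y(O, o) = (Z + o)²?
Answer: -903904399/91163743 ≈ -9.9152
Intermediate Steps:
Y(O, o) = (-4 + o)²
43927/(12124 - 16563) + Y(201, 24)/(-20537) = 43927/(12124 - 16563) + (-4 + 24)²/(-20537) = 43927/(-4439) + 20²*(-1/20537) = 43927*(-1/4439) + 400*(-1/20537) = -43927/4439 - 400/20537 = -903904399/91163743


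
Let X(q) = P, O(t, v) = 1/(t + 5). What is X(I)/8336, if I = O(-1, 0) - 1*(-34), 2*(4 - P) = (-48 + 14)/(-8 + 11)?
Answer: 29/25008 ≈ 0.0011596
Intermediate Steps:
O(t, v) = 1/(5 + t)
P = 29/3 (P = 4 - (-48 + 14)/(2*(-8 + 11)) = 4 - (-17)/3 = 4 - ½*(-34/3) = 4 + 17/3 = 29/3 ≈ 9.6667)
I = 137/4 (I = 1/(5 - 1) - 1*(-34) = 1/4 + 34 = ¼ + 34 = 137/4 ≈ 34.250)
X(q) = 29/3
X(I)/8336 = (29/3)/8336 = (29/3)*(1/8336) = 29/25008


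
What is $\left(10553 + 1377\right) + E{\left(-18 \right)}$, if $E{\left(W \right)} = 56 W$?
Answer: $10922$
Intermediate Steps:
$\left(10553 + 1377\right) + E{\left(-18 \right)} = \left(10553 + 1377\right) + 56 \left(-18\right) = 11930 - 1008 = 10922$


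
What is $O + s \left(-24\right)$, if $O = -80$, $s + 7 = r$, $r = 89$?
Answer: $-2048$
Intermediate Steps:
$s = 82$ ($s = -7 + 89 = 82$)
$O + s \left(-24\right) = -80 + 82 \left(-24\right) = -80 - 1968 = -2048$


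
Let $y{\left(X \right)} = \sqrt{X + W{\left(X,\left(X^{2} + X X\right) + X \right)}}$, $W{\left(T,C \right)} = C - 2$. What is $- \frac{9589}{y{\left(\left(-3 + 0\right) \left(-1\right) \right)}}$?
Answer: $- \frac{9589 \sqrt{22}}{22} \approx -2044.4$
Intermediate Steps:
$W{\left(T,C \right)} = -2 + C$
$y{\left(X \right)} = \sqrt{-2 + 2 X + 2 X^{2}}$ ($y{\left(X \right)} = \sqrt{X - \left(2 - X - X^{2} - X X\right)} = \sqrt{X - \left(2 - X - 2 X^{2}\right)} = \sqrt{X + \left(-2 + X + 2 X^{2}\right)} = \sqrt{-2 + 2 X + 2 X^{2}}$)
$- \frac{9589}{y{\left(\left(-3 + 0\right) \left(-1\right) \right)}} = - \frac{9589}{\sqrt{-2 + \left(-3 + 0\right) \left(-1\right) + \left(-3 + 0\right) \left(-1\right) \left(1 + 2 \left(-3 + 0\right) \left(-1\right)\right)}} = - \frac{9589}{\sqrt{-2 - -3 + \left(-3\right) \left(-1\right) \left(1 + 2 \left(\left(-3\right) \left(-1\right)\right)\right)}} = - \frac{9589}{\sqrt{-2 + 3 + 3 \left(1 + 2 \cdot 3\right)}} = - \frac{9589}{\sqrt{-2 + 3 + 3 \left(1 + 6\right)}} = - \frac{9589}{\sqrt{-2 + 3 + 3 \cdot 7}} = - \frac{9589}{\sqrt{-2 + 3 + 21}} = - \frac{9589}{\sqrt{22}} = - 9589 \frac{\sqrt{22}}{22} = - \frac{9589 \sqrt{22}}{22}$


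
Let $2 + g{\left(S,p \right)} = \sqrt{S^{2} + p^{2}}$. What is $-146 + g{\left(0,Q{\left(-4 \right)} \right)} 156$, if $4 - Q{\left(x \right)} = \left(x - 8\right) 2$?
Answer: $3910$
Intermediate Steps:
$Q{\left(x \right)} = 20 - 2 x$ ($Q{\left(x \right)} = 4 - \left(x - 8\right) 2 = 4 - \left(-8 + x\right) 2 = 4 - \left(-16 + 2 x\right) = 20 - 2 x$)
$g{\left(S,p \right)} = -2 + \sqrt{S^{2} + p^{2}}$
$-146 + g{\left(0,Q{\left(-4 \right)} \right)} 156 = -146 + \left(-2 + \sqrt{0^{2} + \left(20 - -8\right)^{2}}\right) 156 = -146 + \left(-2 + \sqrt{0 + \left(20 + 8\right)^{2}}\right) 156 = -146 + \left(-2 + \sqrt{0 + 28^{2}}\right) 156 = -146 + \left(-2 + \sqrt{0 + 784}\right) 156 = -146 + \left(-2 + \sqrt{784}\right) 156 = -146 + \left(-2 + 28\right) 156 = -146 + 26 \cdot 156 = -146 + 4056 = 3910$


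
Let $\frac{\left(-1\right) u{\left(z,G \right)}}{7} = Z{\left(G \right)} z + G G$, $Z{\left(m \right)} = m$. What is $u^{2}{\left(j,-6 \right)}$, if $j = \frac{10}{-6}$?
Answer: $103684$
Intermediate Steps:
$j = - \frac{5}{3}$ ($j = 10 \left(- \frac{1}{6}\right) = - \frac{5}{3} \approx -1.6667$)
$u{\left(z,G \right)} = - 7 G^{2} - 7 G z$ ($u{\left(z,G \right)} = - 7 \left(G z + G G\right) = - 7 \left(G z + G^{2}\right) = - 7 \left(G^{2} + G z\right) = - 7 G^{2} - 7 G z$)
$u^{2}{\left(j,-6 \right)} = \left(7 \left(-6\right) \left(\left(-1\right) \left(-6\right) - - \frac{5}{3}\right)\right)^{2} = \left(7 \left(-6\right) \left(6 + \frac{5}{3}\right)\right)^{2} = \left(7 \left(-6\right) \frac{23}{3}\right)^{2} = \left(-322\right)^{2} = 103684$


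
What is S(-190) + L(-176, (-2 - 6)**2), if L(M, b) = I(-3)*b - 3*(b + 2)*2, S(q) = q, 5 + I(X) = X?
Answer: -1098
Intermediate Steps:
I(X) = -5 + X
L(M, b) = -12 - 14*b (L(M, b) = (-5 - 3)*b - 3*(b + 2)*2 = -8*b - 3*(2 + b)*2 = -8*b + (-6 - 3*b)*2 = -8*b + (-12 - 6*b) = -12 - 14*b)
S(-190) + L(-176, (-2 - 6)**2) = -190 + (-12 - 14*(-2 - 6)**2) = -190 + (-12 - 14*(-8)**2) = -190 + (-12 - 14*64) = -190 + (-12 - 896) = -190 - 908 = -1098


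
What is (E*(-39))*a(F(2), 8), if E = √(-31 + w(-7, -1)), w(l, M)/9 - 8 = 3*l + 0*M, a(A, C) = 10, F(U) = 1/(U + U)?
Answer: -780*I*√37 ≈ -4744.6*I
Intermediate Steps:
F(U) = 1/(2*U)
w(l, M) = 72 + 27*l (w(l, M) = 72 + 9*(3*l + 0*M) = 72 + 9*(3*l + 0) = 72 + 9*(3*l) = 72 + 27*l)
E = 2*I*√37 (E = √(-31 + (72 + 27*(-7))) = √(-31 + (72 - 189)) = √(-31 - 117) = √(-148) = 2*I*√37 ≈ 12.166*I)
(E*(-39))*a(F(2), 8) = ((2*I*√37)*(-39))*10 = -78*I*√37*10 = -780*I*√37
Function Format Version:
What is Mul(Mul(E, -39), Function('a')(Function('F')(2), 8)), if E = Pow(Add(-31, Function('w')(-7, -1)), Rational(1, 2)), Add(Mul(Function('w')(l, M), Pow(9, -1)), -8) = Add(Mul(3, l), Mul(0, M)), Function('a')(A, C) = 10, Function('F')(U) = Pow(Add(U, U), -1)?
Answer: Mul(-780, I, Pow(37, Rational(1, 2))) ≈ Mul(-4744.6, I)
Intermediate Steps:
Function('F')(U) = Mul(Rational(1, 2), Pow(U, -1)) (Function('F')(U) = Pow(Mul(2, U), -1) = Mul(Rational(1, 2), Pow(U, -1)))
Function('w')(l, M) = Add(72, Mul(27, l)) (Function('w')(l, M) = Add(72, Mul(9, Add(Mul(3, l), Mul(0, M)))) = Add(72, Mul(9, Add(Mul(3, l), 0))) = Add(72, Mul(9, Mul(3, l))) = Add(72, Mul(27, l)))
E = Mul(2, I, Pow(37, Rational(1, 2))) (E = Pow(Add(-31, Add(72, Mul(27, -7))), Rational(1, 2)) = Pow(Add(-31, Add(72, -189)), Rational(1, 2)) = Pow(Add(-31, -117), Rational(1, 2)) = Pow(-148, Rational(1, 2)) = Mul(2, I, Pow(37, Rational(1, 2))) ≈ Mul(12.166, I))
Mul(Mul(E, -39), Function('a')(Function('F')(2), 8)) = Mul(Mul(Mul(2, I, Pow(37, Rational(1, 2))), -39), 10) = Mul(Mul(-78, I, Pow(37, Rational(1, 2))), 10) = Mul(-780, I, Pow(37, Rational(1, 2)))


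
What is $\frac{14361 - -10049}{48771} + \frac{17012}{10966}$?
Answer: $\frac{548686156}{267411393} \approx 2.0518$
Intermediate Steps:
$\frac{14361 - -10049}{48771} + \frac{17012}{10966} = \left(14361 + 10049\right) \frac{1}{48771} + 17012 \cdot \frac{1}{10966} = 24410 \cdot \frac{1}{48771} + \frac{8506}{5483} = \frac{24410}{48771} + \frac{8506}{5483} = \frac{548686156}{267411393}$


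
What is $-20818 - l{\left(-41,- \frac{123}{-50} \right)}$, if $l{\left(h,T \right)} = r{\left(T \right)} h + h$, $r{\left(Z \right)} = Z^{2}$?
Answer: $- \frac{51322211}{2500} \approx -20529.0$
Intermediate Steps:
$l{\left(h,T \right)} = h + h T^{2}$ ($l{\left(h,T \right)} = T^{2} h + h = h T^{2} + h = h + h T^{2}$)
$-20818 - l{\left(-41,- \frac{123}{-50} \right)} = -20818 - - 41 \left(1 + \left(- \frac{123}{-50}\right)^{2}\right) = -20818 - - 41 \left(1 + \left(\left(-123\right) \left(- \frac{1}{50}\right)\right)^{2}\right) = -20818 - - 41 \left(1 + \left(\frac{123}{50}\right)^{2}\right) = -20818 - - 41 \left(1 + \frac{15129}{2500}\right) = -20818 - \left(-41\right) \frac{17629}{2500} = -20818 - - \frac{722789}{2500} = -20818 + \frac{722789}{2500} = - \frac{51322211}{2500}$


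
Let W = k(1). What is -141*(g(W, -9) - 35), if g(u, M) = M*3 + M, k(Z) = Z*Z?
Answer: 10011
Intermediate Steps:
k(Z) = Z²
W = 1 (W = 1² = 1)
g(u, M) = 4*M (g(u, M) = 3*M + M = 4*M)
-141*(g(W, -9) - 35) = -141*(4*(-9) - 35) = -141*(-36 - 35) = -141*(-71) = 10011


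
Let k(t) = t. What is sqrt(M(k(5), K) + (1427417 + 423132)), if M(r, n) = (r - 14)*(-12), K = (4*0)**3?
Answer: sqrt(1850657) ≈ 1360.4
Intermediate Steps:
K = 0 (K = 0**3 = 0)
M(r, n) = 168 - 12*r (M(r, n) = (-14 + r)*(-12) = 168 - 12*r)
sqrt(M(k(5), K) + (1427417 + 423132)) = sqrt((168 - 12*5) + (1427417 + 423132)) = sqrt((168 - 60) + 1850549) = sqrt(108 + 1850549) = sqrt(1850657)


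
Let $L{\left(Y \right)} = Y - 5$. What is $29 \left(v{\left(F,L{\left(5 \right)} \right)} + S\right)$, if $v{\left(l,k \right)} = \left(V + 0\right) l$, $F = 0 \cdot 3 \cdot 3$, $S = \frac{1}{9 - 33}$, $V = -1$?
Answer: $- \frac{29}{24} \approx -1.2083$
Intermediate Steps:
$L{\left(Y \right)} = -5 + Y$ ($L{\left(Y \right)} = Y - 5 = -5 + Y$)
$S = - \frac{1}{24}$ ($S = \frac{1}{-24} = - \frac{1}{24} \approx -0.041667$)
$F = 0$ ($F = 0 \cdot 3 = 0$)
$v{\left(l,k \right)} = - l$ ($v{\left(l,k \right)} = \left(-1 + 0\right) l = - l$)
$29 \left(v{\left(F,L{\left(5 \right)} \right)} + S\right) = 29 \left(\left(-1\right) 0 - \frac{1}{24}\right) = 29 \left(0 - \frac{1}{24}\right) = 29 \left(- \frac{1}{24}\right) = - \frac{29}{24}$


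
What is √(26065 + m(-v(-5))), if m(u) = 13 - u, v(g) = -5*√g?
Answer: √(26078 - 5*I*√5) ≈ 161.49 - 0.0346*I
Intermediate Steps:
√(26065 + m(-v(-5))) = √(26065 + (13 - (-1)*(-5*I*√5))) = √(26065 + (13 - 5*I*√5)) = √(26078 - 5*I*√5)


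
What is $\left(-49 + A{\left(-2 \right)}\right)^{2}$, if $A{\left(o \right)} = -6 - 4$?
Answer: $3481$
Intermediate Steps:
$A{\left(o \right)} = -10$ ($A{\left(o \right)} = -6 - 4 = -10$)
$\left(-49 + A{\left(-2 \right)}\right)^{2} = \left(-49 - 10\right)^{2} = \left(-59\right)^{2} = 3481$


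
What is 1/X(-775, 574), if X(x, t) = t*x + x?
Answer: -1/445625 ≈ -2.2440e-6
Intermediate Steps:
X(x, t) = x + t*x
1/X(-775, 574) = 1/(-775*(1 + 574)) = 1/(-775*575) = 1/(-445625) = -1/445625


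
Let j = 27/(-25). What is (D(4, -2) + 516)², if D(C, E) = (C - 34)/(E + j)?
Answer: 1638792324/5929 ≈ 2.7640e+5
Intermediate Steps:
j = -27/25 (j = 27*(-1/25) = -27/25 ≈ -1.0800)
D(C, E) = (-34 + C)/(-27/25 + E) (D(C, E) = (C - 34)/(E - 27/25) = (-34 + C)/(-27/25 + E))
(D(4, -2) + 516)² = (25*(-34 + 4)/(-27 + 25*(-2)) + 516)² = (25*(-30)/(-27 - 50) + 516)² = (25*(-30)/(-77) + 516)² = (25*(-1/77)*(-30) + 516)² = (750/77 + 516)² = (40482/77)² = 1638792324/5929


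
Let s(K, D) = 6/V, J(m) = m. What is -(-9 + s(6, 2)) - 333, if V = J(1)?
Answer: -330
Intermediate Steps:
V = 1
s(K, D) = 6 (s(K, D) = 6/1 = 6*1 = 6)
-(-9 + s(6, 2)) - 333 = -(-9 + 6) - 333 = -1*(-3) - 333 = 3 - 333 = -330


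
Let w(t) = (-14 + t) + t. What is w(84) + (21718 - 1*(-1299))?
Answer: 23171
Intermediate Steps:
w(t) = -14 + 2*t
w(84) + (21718 - 1*(-1299)) = (-14 + 2*84) + (21718 - 1*(-1299)) = (-14 + 168) + (21718 + 1299) = 154 + 23017 = 23171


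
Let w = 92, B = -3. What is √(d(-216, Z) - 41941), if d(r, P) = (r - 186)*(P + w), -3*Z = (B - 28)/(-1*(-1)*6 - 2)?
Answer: I*√319854/2 ≈ 282.78*I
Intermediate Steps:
Z = 31/12 (Z = -(-3 - 28)/(3*(-1*(-1)*6 - 2)) = -(-31)/(3*(1*6 - 2)) = -(-31)/(3*(6 - 2)) = -(-31)/(3*4) = -⅓*(-31/4) = 31/12 ≈ 2.5833)
d(r, P) = (-186 + r)*(92 + P) (d(r, P) = (r - 186)*(P + 92) = (-186 + r)*(92 + P))
√(d(-216, Z) - 41941) = √((-17112 - 186*31/12 + 92*(-216) + (31/12)*(-216)) - 41941) = √((-17112 - 961/2 - 19872 - 558) - 41941) = √(-76045/2 - 41941) = √(-159927/2) = I*√319854/2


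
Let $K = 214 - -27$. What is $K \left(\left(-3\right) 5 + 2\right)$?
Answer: $-3133$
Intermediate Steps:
$K = 241$ ($K = 214 + 27 = 241$)
$K \left(\left(-3\right) 5 + 2\right) = 241 \left(\left(-3\right) 5 + 2\right) = 241 \left(-15 + 2\right) = 241 \left(-13\right) = -3133$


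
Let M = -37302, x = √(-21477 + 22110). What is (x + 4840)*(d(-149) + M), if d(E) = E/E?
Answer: -180536840 - 37301*√633 ≈ -1.8148e+8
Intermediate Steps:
d(E) = 1
x = √633 ≈ 25.159
(x + 4840)*(d(-149) + M) = (√633 + 4840)*(1 - 37302) = (4840 + √633)*(-37301) = -180536840 - 37301*√633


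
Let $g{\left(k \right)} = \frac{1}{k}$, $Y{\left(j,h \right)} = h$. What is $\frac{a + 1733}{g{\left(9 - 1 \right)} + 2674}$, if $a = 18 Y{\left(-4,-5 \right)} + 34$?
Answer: $\frac{4472}{7131} \approx 0.62712$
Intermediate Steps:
$a = -56$ ($a = 18 \left(-5\right) + 34 = -90 + 34 = -56$)
$\frac{a + 1733}{g{\left(9 - 1 \right)} + 2674} = \frac{-56 + 1733}{\frac{1}{9 - 1} + 2674} = \frac{1677}{\frac{1}{8} + 2674} = \frac{1677}{\frac{21393}{8}} = 1677 \cdot \frac{8}{21393} = \frac{4472}{7131}$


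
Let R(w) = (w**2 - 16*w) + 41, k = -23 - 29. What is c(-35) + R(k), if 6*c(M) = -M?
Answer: 21497/6 ≈ 3582.8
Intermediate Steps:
c(M) = -M/6 (c(M) = (-M)/6 = -M/6)
k = -52
R(w) = 41 + w**2 - 16*w
c(-35) + R(k) = -1/6*(-35) + (41 + (-52)**2 - 16*(-52)) = 35/6 + (41 + 2704 + 832) = 35/6 + 3577 = 21497/6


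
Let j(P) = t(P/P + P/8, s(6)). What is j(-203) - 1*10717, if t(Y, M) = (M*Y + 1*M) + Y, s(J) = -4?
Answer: -85183/8 ≈ -10648.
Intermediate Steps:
t(Y, M) = M + Y + M*Y (t(Y, M) = (M*Y + M) + Y = (M + M*Y) + Y = M + Y + M*Y)
j(P) = -7 - 3*P/8 (j(P) = -4 + (P/P + P/8) - 4*(P/P + P/8) = -4 + (1 + P*(⅛)) - 4*(1 + P*(⅛)) = -4 + (1 + P/8) - 4*(1 + P/8) = -4 + (1 + P/8) + (-4 - P/2) = -7 - 3*P/8)
j(-203) - 1*10717 = (-7 - 3/8*(-203)) - 1*10717 = (-7 + 609/8) - 10717 = 553/8 - 10717 = -85183/8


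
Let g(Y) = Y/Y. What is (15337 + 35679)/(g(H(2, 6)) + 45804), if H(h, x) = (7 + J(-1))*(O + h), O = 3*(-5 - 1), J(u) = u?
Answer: 51016/45805 ≈ 1.1138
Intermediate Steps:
O = -18 (O = 3*(-6) = -18)
H(h, x) = -108 + 6*h (H(h, x) = (7 - 1)*(-18 + h) = 6*(-18 + h) = -108 + 6*h)
g(Y) = 1
(15337 + 35679)/(g(H(2, 6)) + 45804) = (15337 + 35679)/(1 + 45804) = 51016/45805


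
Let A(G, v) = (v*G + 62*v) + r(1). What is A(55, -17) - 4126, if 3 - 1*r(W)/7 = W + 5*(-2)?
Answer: -6031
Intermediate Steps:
r(W) = 91 - 7*W (r(W) = 21 - 7*(W + 5*(-2)) = 21 - 7*(W - 10) = 21 - 7*(-10 + W) = 21 + (70 - 7*W) = 91 - 7*W)
A(G, v) = 84 + 62*v + G*v (A(G, v) = (v*G + 62*v) + (91 - 7*1) = (G*v + 62*v) + (91 - 7) = (62*v + G*v) + 84 = 84 + 62*v + G*v)
A(55, -17) - 4126 = (84 + 62*(-17) + 55*(-17)) - 4126 = (84 - 1054 - 935) - 4126 = -1905 - 4126 = -6031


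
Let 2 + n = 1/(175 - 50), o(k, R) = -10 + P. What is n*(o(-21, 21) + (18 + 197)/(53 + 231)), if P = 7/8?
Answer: 1183497/71000 ≈ 16.669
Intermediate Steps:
P = 7/8 (P = 7*(⅛) = 7/8 ≈ 0.87500)
o(k, R) = -73/8 (o(k, R) = -10 + 7/8 = -73/8)
n = -249/125 (n = -2 + 1/(175 - 50) = -2 + 1/125 = -249/125 ≈ -1.9920)
n*(o(-21, 21) + (18 + 197)/(53 + 231)) = -249*(-73/8 + (18 + 197)/(53 + 231))/125 = -249*(-73/8 + 215/284)/125 = -249/125*(-4753/568) = 1183497/71000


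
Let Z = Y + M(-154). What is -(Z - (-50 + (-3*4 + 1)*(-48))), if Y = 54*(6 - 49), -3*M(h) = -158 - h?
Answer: 8396/3 ≈ 2798.7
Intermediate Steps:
M(h) = 158/3 + h/3 (M(h) = -(-158 - h)/3 = 158/3 + h/3)
Y = -2322 (Y = 54*(-43) = -2322)
Z = -6962/3 (Z = -2322 + (158/3 + (⅓)*(-154)) = -2322 + (158/3 - 154/3) = -2322 + 4/3 = -6962/3 ≈ -2320.7)
-(Z - (-50 + (-3*4 + 1)*(-48))) = -(-6962/3 - (-50 + (-3*4 + 1)*(-48))) = -(-6962/3 - (-50 + (-12 + 1)*(-48))) = -(-6962/3 - (-50 - 11*(-48))) = -(-6962/3 - (-50 + 528)) = -(-6962/3 - 1*478) = -(-6962/3 - 478) = -1*(-8396/3) = 8396/3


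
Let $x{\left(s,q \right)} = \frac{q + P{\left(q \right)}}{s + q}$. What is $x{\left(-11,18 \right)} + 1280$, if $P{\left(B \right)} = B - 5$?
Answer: $\frac{8991}{7} \approx 1284.4$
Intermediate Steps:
$P{\left(B \right)} = -5 + B$
$x{\left(s,q \right)} = \frac{-5 + 2 q}{q + s}$ ($x{\left(s,q \right)} = \frac{q + \left(-5 + q\right)}{s + q} = \frac{-5 + 2 q}{q + s}$)
$x{\left(-11,18 \right)} + 1280 = \frac{-5 + 2 \cdot 18}{18 - 11} + 1280 = \frac{-5 + 36}{7} + 1280 = \frac{1}{7} \cdot 31 + 1280 = \frac{31}{7} + 1280 = \frac{8991}{7}$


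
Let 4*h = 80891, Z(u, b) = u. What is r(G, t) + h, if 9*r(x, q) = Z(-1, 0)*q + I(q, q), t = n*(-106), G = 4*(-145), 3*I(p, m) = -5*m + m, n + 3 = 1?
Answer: 2178121/108 ≈ 20168.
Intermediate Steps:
n = -2 (n = -3 + 1 = -2)
I(p, m) = -4*m/3 (I(p, m) = (-5*m + m)/3 = (-4*m)/3 = -4*m/3)
G = -580
h = 80891/4 (h = (¼)*80891 = 80891/4 ≈ 20223.)
t = 212 (t = -2*(-106) = 212)
r(x, q) = -7*q/27 (r(x, q) = (-q - 4*q/3)/9 = (-7*q/3)/9 = -7*q/27)
r(G, t) + h = -7/27*212 + 80891/4 = -1484/27 + 80891/4 = 2178121/108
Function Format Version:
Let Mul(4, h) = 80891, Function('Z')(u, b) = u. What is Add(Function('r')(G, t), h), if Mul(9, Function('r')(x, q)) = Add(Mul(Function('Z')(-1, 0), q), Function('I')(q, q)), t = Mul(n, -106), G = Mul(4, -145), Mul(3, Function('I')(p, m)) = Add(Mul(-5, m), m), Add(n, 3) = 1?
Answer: Rational(2178121, 108) ≈ 20168.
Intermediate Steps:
n = -2 (n = Add(-3, 1) = -2)
Function('I')(p, m) = Mul(Rational(-4, 3), m) (Function('I')(p, m) = Mul(Rational(1, 3), Add(Mul(-5, m), m)) = Mul(Rational(1, 3), Mul(-4, m)) = Mul(Rational(-4, 3), m))
G = -580
h = Rational(80891, 4) (h = Mul(Rational(1, 4), 80891) = Rational(80891, 4) ≈ 20223.)
t = 212 (t = Mul(-2, -106) = 212)
Function('r')(x, q) = Mul(Rational(-7, 27), q) (Function('r')(x, q) = Mul(Rational(1, 9), Add(Mul(-1, q), Mul(Rational(-4, 3), q))) = Mul(Rational(1, 9), Mul(Rational(-7, 3), q)) = Mul(Rational(-7, 27), q))
Add(Function('r')(G, t), h) = Add(Mul(Rational(-7, 27), 212), Rational(80891, 4)) = Add(Rational(-1484, 27), Rational(80891, 4)) = Rational(2178121, 108)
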